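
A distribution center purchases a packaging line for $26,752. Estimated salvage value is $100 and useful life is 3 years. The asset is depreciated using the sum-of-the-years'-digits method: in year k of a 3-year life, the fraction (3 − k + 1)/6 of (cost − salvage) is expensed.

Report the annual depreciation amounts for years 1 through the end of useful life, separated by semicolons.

Depreciable base = $26,752 − $100 = $26,652.
Sum of the years' digits = 3+2+1 = 6.
Year 1: $26,652 × 3/6 = $13,326. Book value $13,426.
Year 2: $26,652 × 2/6 = $8,884. Book value $4,542.
Year 3: $26,652 × 1/6 = $4,442. Book value $100.

$13,326; $8,884; $4,442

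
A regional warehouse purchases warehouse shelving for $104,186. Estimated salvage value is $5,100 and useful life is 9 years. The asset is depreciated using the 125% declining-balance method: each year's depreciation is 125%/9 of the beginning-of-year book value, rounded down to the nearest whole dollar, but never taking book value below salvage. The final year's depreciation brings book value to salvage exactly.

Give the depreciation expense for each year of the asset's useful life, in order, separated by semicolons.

$14,470; $12,460; $10,730; $9,239; $7,956; $6,851; $5,900; $5,080; $26,400

Depreciable base = $104,186 − $5,100 = $99,086.
Year 1: ⌊$104,186 × 125%/9⌋ = $14,470. Book value $89,716.
Year 2: ⌊$89,716 × 125%/9⌋ = $12,460. Book value $77,256.
Year 3: ⌊$77,256 × 125%/9⌋ = $10,730. Book value $66,526.
Year 4: ⌊$66,526 × 125%/9⌋ = $9,239. Book value $57,287.
Year 5: ⌊$57,287 × 125%/9⌋ = $7,956. Book value $49,331.
Year 6: ⌊$49,331 × 125%/9⌋ = $6,851. Book value $42,480.
Year 7: ⌊$42,480 × 125%/9⌋ = $5,900. Book value $36,580.
Year 8: ⌊$36,580 × 125%/9⌋ = $5,080. Book value $31,500.
Year 9 (final): $31,500 − $5,100 = $26,400. Book value $5,100.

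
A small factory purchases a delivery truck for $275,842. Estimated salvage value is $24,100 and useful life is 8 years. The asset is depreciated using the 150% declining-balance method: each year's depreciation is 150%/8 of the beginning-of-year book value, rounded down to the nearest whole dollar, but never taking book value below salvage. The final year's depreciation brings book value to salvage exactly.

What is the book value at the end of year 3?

$147,957

Depreciable base = $275,842 − $24,100 = $251,742.
Year 1: ⌊$275,842 × 150%/8⌋ = $51,720. Book value $224,122.
Year 2: ⌊$224,122 × 150%/8⌋ = $42,022. Book value $182,100.
Year 3: ⌊$182,100 × 150%/8⌋ = $34,143. Book value $147,957.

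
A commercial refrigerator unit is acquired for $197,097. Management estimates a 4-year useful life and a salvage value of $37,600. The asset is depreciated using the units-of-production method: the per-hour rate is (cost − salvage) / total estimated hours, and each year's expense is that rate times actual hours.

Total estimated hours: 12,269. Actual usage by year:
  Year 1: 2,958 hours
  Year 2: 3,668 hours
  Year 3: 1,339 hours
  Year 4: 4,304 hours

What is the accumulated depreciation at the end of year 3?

Depreciable base = $197,097 − $37,600 = $159,497.
Rate = $159,497 / 12,269 hours = $13 per hour.
Year 1: 2,958 × $13 = $38,454. Book value $158,643.
Year 2: 3,668 × $13 = $47,684. Book value $110,959.
Year 3: 1,339 × $13 = $17,407. Book value $93,552.
Accumulated through year 3 = $197,097 − $93,552 = $103,545.

$103,545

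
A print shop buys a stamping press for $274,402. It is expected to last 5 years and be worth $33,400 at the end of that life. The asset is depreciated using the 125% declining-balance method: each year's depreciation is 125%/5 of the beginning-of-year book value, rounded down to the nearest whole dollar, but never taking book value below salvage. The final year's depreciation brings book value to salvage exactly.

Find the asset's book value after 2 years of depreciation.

Depreciable base = $274,402 − $33,400 = $241,002.
Year 1: ⌊$274,402 × 125%/5⌋ = $68,600. Book value $205,802.
Year 2: ⌊$205,802 × 125%/5⌋ = $51,450. Book value $154,352.

$154,352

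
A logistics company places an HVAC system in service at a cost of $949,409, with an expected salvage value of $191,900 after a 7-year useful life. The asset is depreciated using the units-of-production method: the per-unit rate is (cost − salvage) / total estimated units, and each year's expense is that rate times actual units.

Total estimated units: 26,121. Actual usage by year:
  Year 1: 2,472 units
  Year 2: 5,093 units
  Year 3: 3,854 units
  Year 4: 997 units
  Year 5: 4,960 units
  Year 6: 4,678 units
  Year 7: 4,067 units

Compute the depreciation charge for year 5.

$143,840

Depreciable base = $949,409 − $191,900 = $757,509.
Rate = $757,509 / 26,121 units = $29 per unit.
Year 1: 2,472 × $29 = $71,688. Book value $877,721.
Year 2: 5,093 × $29 = $147,697. Book value $730,024.
Year 3: 3,854 × $29 = $111,766. Book value $618,258.
Year 4: 997 × $29 = $28,913. Book value $589,345.
Year 5: 4,960 × $29 = $143,840. Book value $445,505.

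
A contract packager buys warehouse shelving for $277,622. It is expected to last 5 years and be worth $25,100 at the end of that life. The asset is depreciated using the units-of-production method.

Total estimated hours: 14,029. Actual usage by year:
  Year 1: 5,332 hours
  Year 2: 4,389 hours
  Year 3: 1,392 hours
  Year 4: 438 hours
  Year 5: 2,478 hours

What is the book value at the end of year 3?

$77,588

Depreciable base = $277,622 − $25,100 = $252,522.
Rate = $252,522 / 14,029 hours = $18 per hour.
Year 1: 5,332 × $18 = $95,976. Book value $181,646.
Year 2: 4,389 × $18 = $79,002. Book value $102,644.
Year 3: 1,392 × $18 = $25,056. Book value $77,588.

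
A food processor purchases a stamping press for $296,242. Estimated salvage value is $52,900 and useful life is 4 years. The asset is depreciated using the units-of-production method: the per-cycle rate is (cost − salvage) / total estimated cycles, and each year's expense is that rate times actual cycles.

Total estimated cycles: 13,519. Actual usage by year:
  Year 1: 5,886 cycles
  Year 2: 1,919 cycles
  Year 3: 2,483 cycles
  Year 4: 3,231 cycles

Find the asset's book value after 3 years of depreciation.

Depreciable base = $296,242 − $52,900 = $243,342.
Rate = $243,342 / 13,519 cycles = $18 per cycle.
Year 1: 5,886 × $18 = $105,948. Book value $190,294.
Year 2: 1,919 × $18 = $34,542. Book value $155,752.
Year 3: 2,483 × $18 = $44,694. Book value $111,058.

$111,058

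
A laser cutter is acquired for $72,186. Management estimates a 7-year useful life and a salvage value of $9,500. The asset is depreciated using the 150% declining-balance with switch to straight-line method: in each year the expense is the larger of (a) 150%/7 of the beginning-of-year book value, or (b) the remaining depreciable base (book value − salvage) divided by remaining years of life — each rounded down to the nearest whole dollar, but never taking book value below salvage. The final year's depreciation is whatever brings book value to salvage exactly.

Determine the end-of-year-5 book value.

Depreciable base = $72,186 − $9,500 = $62,686.
Year 1: DB = ⌊$72,186 × 150%/7⌋ = $15,468; SL = ⌊$62,686/7⌋ = $8,955 → take DB $15,468. Book value $56,718.
Year 2: DB = ⌊$56,718 × 150%/7⌋ = $12,153; SL = ⌊$47,218/6⌋ = $7,869 → take DB $12,153. Book value $44,565.
Year 3: DB = ⌊$44,565 × 150%/7⌋ = $9,549; SL = ⌊$35,065/5⌋ = $7,013 → take DB $9,549. Book value $35,016.
Year 4: DB = ⌊$35,016 × 150%/7⌋ = $7,503; SL = ⌊$25,516/4⌋ = $6,379 → take DB $7,503. Book value $27,513.
Year 5: DB = ⌊$27,513 × 150%/7⌋ = $5,895; SL = ⌊$18,013/3⌋ = $6,004 → take SL $6,004. Book value $21,509.

$21,509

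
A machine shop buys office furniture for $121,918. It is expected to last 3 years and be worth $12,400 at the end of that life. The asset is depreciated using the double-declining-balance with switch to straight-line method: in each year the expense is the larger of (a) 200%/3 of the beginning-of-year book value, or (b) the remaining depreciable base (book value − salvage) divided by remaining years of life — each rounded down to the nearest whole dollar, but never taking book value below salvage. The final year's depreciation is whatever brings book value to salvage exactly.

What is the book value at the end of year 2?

Depreciable base = $121,918 − $12,400 = $109,518.
Year 1: DB = ⌊$121,918 × 200%/3⌋ = $81,278; SL = ⌊$109,518/3⌋ = $36,506 → take DB $81,278. Book value $40,640.
Year 2: DB = ⌊$40,640 × 200%/3⌋ = $27,093; SL = ⌊$28,240/2⌋ = $14,120 → take DB $27,093. Book value $13,547.

$13,547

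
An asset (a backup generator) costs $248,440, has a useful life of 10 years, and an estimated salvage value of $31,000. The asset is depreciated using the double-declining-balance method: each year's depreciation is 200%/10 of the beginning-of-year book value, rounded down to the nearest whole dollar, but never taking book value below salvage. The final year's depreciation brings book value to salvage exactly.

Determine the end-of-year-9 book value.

Depreciable base = $248,440 − $31,000 = $217,440.
Year 1: ⌊$248,440 × 200%/10⌋ = $49,688. Book value $198,752.
Year 2: ⌊$198,752 × 200%/10⌋ = $39,750. Book value $159,002.
Year 3: ⌊$159,002 × 200%/10⌋ = $31,800. Book value $127,202.
Year 4: ⌊$127,202 × 200%/10⌋ = $25,440. Book value $101,762.
Year 5: ⌊$101,762 × 200%/10⌋ = $20,352. Book value $81,410.
Year 6: ⌊$81,410 × 200%/10⌋ = $16,282. Book value $65,128.
Year 7: ⌊$65,128 × 200%/10⌋ = $13,025. Book value $52,103.
Year 8: ⌊$52,103 × 200%/10⌋ = $10,420. Book value $41,683.
Year 9: ⌊$41,683 × 200%/10⌋ = $8,336. Book value $33,347.

$33,347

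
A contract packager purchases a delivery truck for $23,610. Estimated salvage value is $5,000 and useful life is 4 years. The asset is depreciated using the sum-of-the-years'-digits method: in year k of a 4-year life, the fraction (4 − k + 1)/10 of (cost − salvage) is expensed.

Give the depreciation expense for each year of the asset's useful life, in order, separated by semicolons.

Depreciable base = $23,610 − $5,000 = $18,610.
Sum of the years' digits = 4+3+2+1 = 10.
Year 1: $18,610 × 4/10 = $7,444. Book value $16,166.
Year 2: $18,610 × 3/10 = $5,583. Book value $10,583.
Year 3: $18,610 × 2/10 = $3,722. Book value $6,861.
Year 4: $18,610 × 1/10 = $1,861. Book value $5,000.

$7,444; $5,583; $3,722; $1,861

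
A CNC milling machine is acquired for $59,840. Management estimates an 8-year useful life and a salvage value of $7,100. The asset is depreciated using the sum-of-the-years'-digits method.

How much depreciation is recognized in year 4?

$7,325

Depreciable base = $59,840 − $7,100 = $52,740.
Sum of the years' digits = 8+7+6+5+4+3+2+1 = 36.
Year 1: $52,740 × 8/36 = $11,720. Book value $48,120.
Year 2: $52,740 × 7/36 = $10,255. Book value $37,865.
Year 3: $52,740 × 6/36 = $8,790. Book value $29,075.
Year 4: $52,740 × 5/36 = $7,325. Book value $21,750.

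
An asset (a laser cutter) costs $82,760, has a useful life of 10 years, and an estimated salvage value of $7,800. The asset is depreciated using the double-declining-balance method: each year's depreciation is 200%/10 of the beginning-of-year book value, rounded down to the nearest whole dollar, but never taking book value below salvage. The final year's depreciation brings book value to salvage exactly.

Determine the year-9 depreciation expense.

$2,777

Depreciable base = $82,760 − $7,800 = $74,960.
Year 1: ⌊$82,760 × 200%/10⌋ = $16,552. Book value $66,208.
Year 2: ⌊$66,208 × 200%/10⌋ = $13,241. Book value $52,967.
Year 3: ⌊$52,967 × 200%/10⌋ = $10,593. Book value $42,374.
Year 4: ⌊$42,374 × 200%/10⌋ = $8,474. Book value $33,900.
Year 5: ⌊$33,900 × 200%/10⌋ = $6,780. Book value $27,120.
Year 6: ⌊$27,120 × 200%/10⌋ = $5,424. Book value $21,696.
Year 7: ⌊$21,696 × 200%/10⌋ = $4,339. Book value $17,357.
Year 8: ⌊$17,357 × 200%/10⌋ = $3,471. Book value $13,886.
Year 9: ⌊$13,886 × 200%/10⌋ = $2,777. Book value $11,109.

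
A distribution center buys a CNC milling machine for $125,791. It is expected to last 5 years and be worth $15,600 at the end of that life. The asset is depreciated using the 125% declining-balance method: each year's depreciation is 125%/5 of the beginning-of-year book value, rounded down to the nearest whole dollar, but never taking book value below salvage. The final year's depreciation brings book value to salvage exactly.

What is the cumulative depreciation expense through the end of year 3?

$72,722

Depreciable base = $125,791 − $15,600 = $110,191.
Year 1: ⌊$125,791 × 125%/5⌋ = $31,447. Book value $94,344.
Year 2: ⌊$94,344 × 125%/5⌋ = $23,586. Book value $70,758.
Year 3: ⌊$70,758 × 125%/5⌋ = $17,689. Book value $53,069.
Accumulated through year 3 = $125,791 − $53,069 = $72,722.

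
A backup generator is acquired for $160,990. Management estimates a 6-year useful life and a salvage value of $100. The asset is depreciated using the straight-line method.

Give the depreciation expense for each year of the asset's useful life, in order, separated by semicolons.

$26,815; $26,815; $26,815; $26,815; $26,815; $26,815

Depreciable base = $160,990 − $100 = $160,890.
Annual expense = $160,890 / 6 = $26,815.
End of year 1: book value $134,175.
End of year 2: book value $107,360.
End of year 3: book value $80,545.
End of year 4: book value $53,730.
End of year 5: book value $26,915.
End of year 6: book value $100.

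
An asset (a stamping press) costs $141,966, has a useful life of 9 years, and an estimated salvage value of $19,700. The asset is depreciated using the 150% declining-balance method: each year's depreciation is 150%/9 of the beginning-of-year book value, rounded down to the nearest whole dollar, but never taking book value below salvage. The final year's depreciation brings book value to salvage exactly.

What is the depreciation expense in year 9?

Depreciable base = $141,966 − $19,700 = $122,266.
Year 1: ⌊$141,966 × 150%/9⌋ = $23,661. Book value $118,305.
Year 2: ⌊$118,305 × 150%/9⌋ = $19,717. Book value $98,588.
Year 3: ⌊$98,588 × 150%/9⌋ = $16,431. Book value $82,157.
Year 4: ⌊$82,157 × 150%/9⌋ = $13,692. Book value $68,465.
Year 5: ⌊$68,465 × 150%/9⌋ = $11,410. Book value $57,055.
Year 6: ⌊$57,055 × 150%/9⌋ = $9,509. Book value $47,546.
Year 7: ⌊$47,546 × 150%/9⌋ = $7,924. Book value $39,622.
Year 8: ⌊$39,622 × 150%/9⌋ = $6,603. Book value $33,019.
Year 9 (final): $33,019 − $19,700 = $13,319. Book value $19,700.

$13,319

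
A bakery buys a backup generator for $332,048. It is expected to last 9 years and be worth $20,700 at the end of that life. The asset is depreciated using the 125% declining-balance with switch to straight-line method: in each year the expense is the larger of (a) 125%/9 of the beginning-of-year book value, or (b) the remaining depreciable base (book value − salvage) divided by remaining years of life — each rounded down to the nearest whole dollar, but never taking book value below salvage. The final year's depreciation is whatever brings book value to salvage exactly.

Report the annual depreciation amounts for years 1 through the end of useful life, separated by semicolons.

Depreciable base = $332,048 − $20,700 = $311,348.
Year 1: DB = ⌊$332,048 × 125%/9⌋ = $46,117; SL = ⌊$311,348/9⌋ = $34,594 → take DB $46,117. Book value $285,931.
Year 2: DB = ⌊$285,931 × 125%/9⌋ = $39,712; SL = ⌊$265,231/8⌋ = $33,153 → take DB $39,712. Book value $246,219.
Year 3: DB = ⌊$246,219 × 125%/9⌋ = $34,197; SL = ⌊$225,519/7⌋ = $32,217 → take DB $34,197. Book value $212,022.
Year 4: DB = ⌊$212,022 × 125%/9⌋ = $29,447; SL = ⌊$191,322/6⌋ = $31,887 → take SL $31,887. Book value $180,135.
Year 5: DB = ⌊$180,135 × 125%/9⌋ = $25,018; SL = ⌊$159,435/5⌋ = $31,887 → take SL $31,887. Book value $148,248.
Year 6: DB = ⌊$148,248 × 125%/9⌋ = $20,590; SL = ⌊$127,548/4⌋ = $31,887 → take SL $31,887. Book value $116,361.
Year 7: DB = ⌊$116,361 × 125%/9⌋ = $16,161; SL = ⌊$95,661/3⌋ = $31,887 → take SL $31,887. Book value $84,474.
Year 8: DB = ⌊$84,474 × 125%/9⌋ = $11,732; SL = ⌊$63,774/2⌋ = $31,887 → take SL $31,887. Book value $52,587.
Year 9 (final): $52,587 − $20,700 = $31,887. Book value $20,700.

$46,117; $39,712; $34,197; $31,887; $31,887; $31,887; $31,887; $31,887; $31,887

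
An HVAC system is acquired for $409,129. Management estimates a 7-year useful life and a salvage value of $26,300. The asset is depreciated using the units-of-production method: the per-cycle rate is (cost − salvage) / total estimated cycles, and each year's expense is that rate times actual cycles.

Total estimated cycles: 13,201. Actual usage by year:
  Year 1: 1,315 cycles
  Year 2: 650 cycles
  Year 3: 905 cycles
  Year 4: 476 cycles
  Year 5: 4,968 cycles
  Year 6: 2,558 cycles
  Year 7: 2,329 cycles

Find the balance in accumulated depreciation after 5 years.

$241,106

Depreciable base = $409,129 − $26,300 = $382,829.
Rate = $382,829 / 13,201 cycles = $29 per cycle.
Year 1: 1,315 × $29 = $38,135. Book value $370,994.
Year 2: 650 × $29 = $18,850. Book value $352,144.
Year 3: 905 × $29 = $26,245. Book value $325,899.
Year 4: 476 × $29 = $13,804. Book value $312,095.
Year 5: 4,968 × $29 = $144,072. Book value $168,023.
Accumulated through year 5 = $409,129 − $168,023 = $241,106.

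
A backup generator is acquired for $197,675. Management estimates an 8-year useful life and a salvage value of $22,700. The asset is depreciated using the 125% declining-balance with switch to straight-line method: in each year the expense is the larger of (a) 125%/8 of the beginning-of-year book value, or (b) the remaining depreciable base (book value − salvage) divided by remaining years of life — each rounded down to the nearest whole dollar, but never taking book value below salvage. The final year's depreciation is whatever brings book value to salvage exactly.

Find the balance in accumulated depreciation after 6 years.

Depreciable base = $197,675 − $22,700 = $174,975.
Year 1: DB = ⌊$197,675 × 125%/8⌋ = $30,886; SL = ⌊$174,975/8⌋ = $21,871 → take DB $30,886. Book value $166,789.
Year 2: DB = ⌊$166,789 × 125%/8⌋ = $26,060; SL = ⌊$144,089/7⌋ = $20,584 → take DB $26,060. Book value $140,729.
Year 3: DB = ⌊$140,729 × 125%/8⌋ = $21,988; SL = ⌊$118,029/6⌋ = $19,671 → take DB $21,988. Book value $118,741.
Year 4: DB = ⌊$118,741 × 125%/8⌋ = $18,553; SL = ⌊$96,041/5⌋ = $19,208 → take SL $19,208. Book value $99,533.
Year 5: DB = ⌊$99,533 × 125%/8⌋ = $15,552; SL = ⌊$76,833/4⌋ = $19,208 → take SL $19,208. Book value $80,325.
Year 6: DB = ⌊$80,325 × 125%/8⌋ = $12,550; SL = ⌊$57,625/3⌋ = $19,208 → take SL $19,208. Book value $61,117.
Accumulated through year 6 = $197,675 − $61,117 = $136,558.

$136,558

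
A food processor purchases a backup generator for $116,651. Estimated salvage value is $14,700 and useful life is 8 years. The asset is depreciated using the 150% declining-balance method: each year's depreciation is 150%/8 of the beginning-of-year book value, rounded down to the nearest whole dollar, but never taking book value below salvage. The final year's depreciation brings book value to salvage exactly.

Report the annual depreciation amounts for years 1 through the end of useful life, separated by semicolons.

Depreciable base = $116,651 − $14,700 = $101,951.
Year 1: ⌊$116,651 × 150%/8⌋ = $21,872. Book value $94,779.
Year 2: ⌊$94,779 × 150%/8⌋ = $17,771. Book value $77,008.
Year 3: ⌊$77,008 × 150%/8⌋ = $14,439. Book value $62,569.
Year 4: ⌊$62,569 × 150%/8⌋ = $11,731. Book value $50,838.
Year 5: ⌊$50,838 × 150%/8⌋ = $9,532. Book value $41,306.
Year 6: ⌊$41,306 × 150%/8⌋ = $7,744. Book value $33,562.
Year 7: ⌊$33,562 × 150%/8⌋ = $6,292. Book value $27,270.
Year 8 (final): $27,270 − $14,700 = $12,570. Book value $14,700.

$21,872; $17,771; $14,439; $11,731; $9,532; $7,744; $6,292; $12,570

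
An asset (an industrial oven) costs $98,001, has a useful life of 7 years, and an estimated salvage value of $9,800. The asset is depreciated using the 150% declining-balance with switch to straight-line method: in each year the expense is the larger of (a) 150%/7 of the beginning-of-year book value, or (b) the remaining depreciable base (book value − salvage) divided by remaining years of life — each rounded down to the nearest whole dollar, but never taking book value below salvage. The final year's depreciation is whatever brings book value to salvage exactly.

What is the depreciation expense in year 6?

$9,184

Depreciable base = $98,001 − $9,800 = $88,201.
Year 1: DB = ⌊$98,001 × 150%/7⌋ = $21,000; SL = ⌊$88,201/7⌋ = $12,600 → take DB $21,000. Book value $77,001.
Year 2: DB = ⌊$77,001 × 150%/7⌋ = $16,500; SL = ⌊$67,201/6⌋ = $11,200 → take DB $16,500. Book value $60,501.
Year 3: DB = ⌊$60,501 × 150%/7⌋ = $12,964; SL = ⌊$50,701/5⌋ = $10,140 → take DB $12,964. Book value $47,537.
Year 4: DB = ⌊$47,537 × 150%/7⌋ = $10,186; SL = ⌊$37,737/4⌋ = $9,434 → take DB $10,186. Book value $37,351.
Year 5: DB = ⌊$37,351 × 150%/7⌋ = $8,003; SL = ⌊$27,551/3⌋ = $9,183 → take SL $9,183. Book value $28,168.
Year 6: DB = ⌊$28,168 × 150%/7⌋ = $6,036; SL = ⌊$18,368/2⌋ = $9,184 → take SL $9,184. Book value $18,984.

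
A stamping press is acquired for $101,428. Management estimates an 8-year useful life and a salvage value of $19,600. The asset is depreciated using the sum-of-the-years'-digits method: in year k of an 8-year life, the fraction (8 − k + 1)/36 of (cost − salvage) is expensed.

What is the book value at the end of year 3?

$53,695

Depreciable base = $101,428 − $19,600 = $81,828.
Sum of the years' digits = 8+7+6+5+4+3+2+1 = 36.
Year 1: $81,828 × 8/36 = $18,184. Book value $83,244.
Year 2: $81,828 × 7/36 = $15,911. Book value $67,333.
Year 3: $81,828 × 6/36 = $13,638. Book value $53,695.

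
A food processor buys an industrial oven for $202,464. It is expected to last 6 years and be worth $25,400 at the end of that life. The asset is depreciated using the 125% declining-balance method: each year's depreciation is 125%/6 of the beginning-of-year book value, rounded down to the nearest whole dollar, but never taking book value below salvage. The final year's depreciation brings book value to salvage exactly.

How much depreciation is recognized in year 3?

$26,435

Depreciable base = $202,464 − $25,400 = $177,064.
Year 1: ⌊$202,464 × 125%/6⌋ = $42,180. Book value $160,284.
Year 2: ⌊$160,284 × 125%/6⌋ = $33,392. Book value $126,892.
Year 3: ⌊$126,892 × 125%/6⌋ = $26,435. Book value $100,457.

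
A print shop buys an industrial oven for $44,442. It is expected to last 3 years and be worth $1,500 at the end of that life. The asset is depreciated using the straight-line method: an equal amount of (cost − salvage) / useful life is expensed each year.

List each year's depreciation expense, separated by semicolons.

Depreciable base = $44,442 − $1,500 = $42,942.
Annual expense = $42,942 / 3 = $14,314.
End of year 1: book value $30,128.
End of year 2: book value $15,814.
End of year 3: book value $1,500.

$14,314; $14,314; $14,314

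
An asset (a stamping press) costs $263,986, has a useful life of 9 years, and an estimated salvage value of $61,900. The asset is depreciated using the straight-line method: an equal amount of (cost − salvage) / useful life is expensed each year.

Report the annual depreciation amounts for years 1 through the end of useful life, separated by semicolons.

$22,454; $22,454; $22,454; $22,454; $22,454; $22,454; $22,454; $22,454; $22,454

Depreciable base = $263,986 − $61,900 = $202,086.
Annual expense = $202,086 / 9 = $22,454.
End of year 1: book value $241,532.
End of year 2: book value $219,078.
End of year 3: book value $196,624.
End of year 4: book value $174,170.
End of year 5: book value $151,716.
End of year 6: book value $129,262.
End of year 7: book value $106,808.
End of year 8: book value $84,354.
End of year 9: book value $61,900.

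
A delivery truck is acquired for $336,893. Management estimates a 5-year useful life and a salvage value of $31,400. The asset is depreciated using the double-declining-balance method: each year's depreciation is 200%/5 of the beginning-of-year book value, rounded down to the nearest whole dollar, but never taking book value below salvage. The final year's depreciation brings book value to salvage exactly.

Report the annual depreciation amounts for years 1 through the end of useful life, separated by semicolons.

$134,757; $80,854; $48,512; $29,108; $12,262

Depreciable base = $336,893 − $31,400 = $305,493.
Year 1: ⌊$336,893 × 200%/5⌋ = $134,757. Book value $202,136.
Year 2: ⌊$202,136 × 200%/5⌋ = $80,854. Book value $121,282.
Year 3: ⌊$121,282 × 200%/5⌋ = $48,512. Book value $72,770.
Year 4: ⌊$72,770 × 200%/5⌋ = $29,108. Book value $43,662.
Year 5 (final): $43,662 − $31,400 = $12,262. Book value $31,400.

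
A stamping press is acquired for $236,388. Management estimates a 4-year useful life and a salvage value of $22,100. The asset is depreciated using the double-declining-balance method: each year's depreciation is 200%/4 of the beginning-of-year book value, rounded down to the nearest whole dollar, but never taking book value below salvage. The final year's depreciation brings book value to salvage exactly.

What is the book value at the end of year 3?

$29,549

Depreciable base = $236,388 − $22,100 = $214,288.
Year 1: ⌊$236,388 × 200%/4⌋ = $118,194. Book value $118,194.
Year 2: ⌊$118,194 × 200%/4⌋ = $59,097. Book value $59,097.
Year 3: ⌊$59,097 × 200%/4⌋ = $29,548. Book value $29,549.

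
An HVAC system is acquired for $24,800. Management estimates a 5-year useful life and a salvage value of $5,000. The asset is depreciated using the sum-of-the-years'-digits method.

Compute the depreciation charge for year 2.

Depreciable base = $24,800 − $5,000 = $19,800.
Sum of the years' digits = 5+4+3+2+1 = 15.
Year 1: $19,800 × 5/15 = $6,600. Book value $18,200.
Year 2: $19,800 × 4/15 = $5,280. Book value $12,920.

$5,280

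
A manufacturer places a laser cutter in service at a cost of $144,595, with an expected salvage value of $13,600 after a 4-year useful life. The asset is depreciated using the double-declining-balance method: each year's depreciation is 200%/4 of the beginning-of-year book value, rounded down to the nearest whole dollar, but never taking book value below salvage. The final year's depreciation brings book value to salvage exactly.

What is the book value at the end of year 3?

Depreciable base = $144,595 − $13,600 = $130,995.
Year 1: ⌊$144,595 × 200%/4⌋ = $72,297. Book value $72,298.
Year 2: ⌊$72,298 × 200%/4⌋ = $36,149. Book value $36,149.
Year 3: ⌊$36,149 × 200%/4⌋ = $18,074. Book value $18,075.

$18,075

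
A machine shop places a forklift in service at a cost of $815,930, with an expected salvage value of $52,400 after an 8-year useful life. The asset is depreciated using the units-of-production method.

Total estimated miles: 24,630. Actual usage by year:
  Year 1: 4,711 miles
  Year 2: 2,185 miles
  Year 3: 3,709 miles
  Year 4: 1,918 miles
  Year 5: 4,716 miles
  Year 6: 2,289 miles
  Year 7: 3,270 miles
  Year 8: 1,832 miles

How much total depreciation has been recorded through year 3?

Depreciable base = $815,930 − $52,400 = $763,530.
Rate = $763,530 / 24,630 miles = $31 per mile.
Year 1: 4,711 × $31 = $146,041. Book value $669,889.
Year 2: 2,185 × $31 = $67,735. Book value $602,154.
Year 3: 3,709 × $31 = $114,979. Book value $487,175.
Accumulated through year 3 = $815,930 − $487,175 = $328,755.

$328,755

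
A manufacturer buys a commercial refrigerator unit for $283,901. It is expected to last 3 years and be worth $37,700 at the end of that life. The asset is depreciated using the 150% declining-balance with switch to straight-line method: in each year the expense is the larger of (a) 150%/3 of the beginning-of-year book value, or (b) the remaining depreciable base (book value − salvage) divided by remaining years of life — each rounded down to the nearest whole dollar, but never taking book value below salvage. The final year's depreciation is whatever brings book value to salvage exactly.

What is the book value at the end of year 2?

Depreciable base = $283,901 − $37,700 = $246,201.
Year 1: DB = ⌊$283,901 × 150%/3⌋ = $141,950; SL = ⌊$246,201/3⌋ = $82,067 → take DB $141,950. Book value $141,951.
Year 2: DB = ⌊$141,951 × 150%/3⌋ = $70,975; SL = ⌊$104,251/2⌋ = $52,125 → take DB $70,975. Book value $70,976.

$70,976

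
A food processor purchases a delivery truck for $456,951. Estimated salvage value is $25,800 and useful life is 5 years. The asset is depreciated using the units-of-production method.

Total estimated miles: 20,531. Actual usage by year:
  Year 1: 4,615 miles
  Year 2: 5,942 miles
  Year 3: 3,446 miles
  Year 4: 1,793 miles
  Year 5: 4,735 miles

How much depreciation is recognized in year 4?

Depreciable base = $456,951 − $25,800 = $431,151.
Rate = $431,151 / 20,531 miles = $21 per mile.
Year 1: 4,615 × $21 = $96,915. Book value $360,036.
Year 2: 5,942 × $21 = $124,782. Book value $235,254.
Year 3: 3,446 × $21 = $72,366. Book value $162,888.
Year 4: 1,793 × $21 = $37,653. Book value $125,235.

$37,653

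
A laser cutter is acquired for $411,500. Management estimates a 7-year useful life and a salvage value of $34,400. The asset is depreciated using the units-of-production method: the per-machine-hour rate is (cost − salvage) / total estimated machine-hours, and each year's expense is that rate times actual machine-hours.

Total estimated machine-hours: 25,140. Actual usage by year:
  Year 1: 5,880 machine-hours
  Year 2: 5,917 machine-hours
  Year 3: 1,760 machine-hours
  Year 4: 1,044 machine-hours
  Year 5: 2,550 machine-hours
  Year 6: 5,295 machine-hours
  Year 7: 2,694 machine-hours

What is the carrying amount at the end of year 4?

$192,485

Depreciable base = $411,500 − $34,400 = $377,100.
Rate = $377,100 / 25,140 machine-hours = $15 per machine-hour.
Year 1: 5,880 × $15 = $88,200. Book value $323,300.
Year 2: 5,917 × $15 = $88,755. Book value $234,545.
Year 3: 1,760 × $15 = $26,400. Book value $208,145.
Year 4: 1,044 × $15 = $15,660. Book value $192,485.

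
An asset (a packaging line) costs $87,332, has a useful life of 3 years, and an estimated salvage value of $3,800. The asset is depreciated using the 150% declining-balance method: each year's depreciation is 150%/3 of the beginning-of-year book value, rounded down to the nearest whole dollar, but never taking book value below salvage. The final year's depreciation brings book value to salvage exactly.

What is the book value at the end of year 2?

Depreciable base = $87,332 − $3,800 = $83,532.
Year 1: ⌊$87,332 × 150%/3⌋ = $43,666. Book value $43,666.
Year 2: ⌊$43,666 × 150%/3⌋ = $21,833. Book value $21,833.

$21,833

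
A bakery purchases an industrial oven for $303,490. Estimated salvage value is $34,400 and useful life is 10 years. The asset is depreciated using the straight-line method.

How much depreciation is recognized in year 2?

Depreciable base = $303,490 − $34,400 = $269,090.
Annual expense = $269,090 / 10 = $26,909.

$26,909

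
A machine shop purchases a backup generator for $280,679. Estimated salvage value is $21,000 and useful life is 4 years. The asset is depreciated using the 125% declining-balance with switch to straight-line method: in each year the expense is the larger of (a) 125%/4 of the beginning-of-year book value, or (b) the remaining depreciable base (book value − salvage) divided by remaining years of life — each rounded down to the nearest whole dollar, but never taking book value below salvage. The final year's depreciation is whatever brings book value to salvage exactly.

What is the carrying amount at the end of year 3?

Depreciable base = $280,679 − $21,000 = $259,679.
Year 1: DB = ⌊$280,679 × 125%/4⌋ = $87,712; SL = ⌊$259,679/4⌋ = $64,919 → take DB $87,712. Book value $192,967.
Year 2: DB = ⌊$192,967 × 125%/4⌋ = $60,302; SL = ⌊$171,967/3⌋ = $57,322 → take DB $60,302. Book value $132,665.
Year 3: DB = ⌊$132,665 × 125%/4⌋ = $41,457; SL = ⌊$111,665/2⌋ = $55,832 → take SL $55,832. Book value $76,833.

$76,833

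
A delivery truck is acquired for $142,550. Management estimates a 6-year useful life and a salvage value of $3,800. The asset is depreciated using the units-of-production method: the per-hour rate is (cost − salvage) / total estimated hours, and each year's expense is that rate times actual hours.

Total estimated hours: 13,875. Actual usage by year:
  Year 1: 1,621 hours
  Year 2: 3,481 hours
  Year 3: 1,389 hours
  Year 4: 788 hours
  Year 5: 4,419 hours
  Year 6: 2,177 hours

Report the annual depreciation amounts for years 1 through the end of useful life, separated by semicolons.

$16,210; $34,810; $13,890; $7,880; $44,190; $21,770

Depreciable base = $142,550 − $3,800 = $138,750.
Rate = $138,750 / 13,875 hours = $10 per hour.
Year 1: 1,621 × $10 = $16,210. Book value $126,340.
Year 2: 3,481 × $10 = $34,810. Book value $91,530.
Year 3: 1,389 × $10 = $13,890. Book value $77,640.
Year 4: 788 × $10 = $7,880. Book value $69,760.
Year 5: 4,419 × $10 = $44,190. Book value $25,570.
Year 6: 2,177 × $10 = $21,770. Book value $3,800.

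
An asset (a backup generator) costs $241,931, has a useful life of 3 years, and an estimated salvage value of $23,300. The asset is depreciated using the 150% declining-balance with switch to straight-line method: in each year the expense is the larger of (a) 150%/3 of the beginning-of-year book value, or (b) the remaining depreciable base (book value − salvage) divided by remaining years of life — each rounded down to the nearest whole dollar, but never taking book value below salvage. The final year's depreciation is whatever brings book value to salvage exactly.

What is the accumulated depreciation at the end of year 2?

$181,448

Depreciable base = $241,931 − $23,300 = $218,631.
Year 1: DB = ⌊$241,931 × 150%/3⌋ = $120,965; SL = ⌊$218,631/3⌋ = $72,877 → take DB $120,965. Book value $120,966.
Year 2: DB = ⌊$120,966 × 150%/3⌋ = $60,483; SL = ⌊$97,666/2⌋ = $48,833 → take DB $60,483. Book value $60,483.
Accumulated through year 2 = $241,931 − $60,483 = $181,448.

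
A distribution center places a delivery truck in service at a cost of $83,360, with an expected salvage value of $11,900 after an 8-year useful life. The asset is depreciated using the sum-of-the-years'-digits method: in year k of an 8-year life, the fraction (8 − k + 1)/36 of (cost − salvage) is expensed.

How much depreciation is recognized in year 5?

$7,940

Depreciable base = $83,360 − $11,900 = $71,460.
Sum of the years' digits = 8+7+6+5+4+3+2+1 = 36.
Year 1: $71,460 × 8/36 = $15,880. Book value $67,480.
Year 2: $71,460 × 7/36 = $13,895. Book value $53,585.
Year 3: $71,460 × 6/36 = $11,910. Book value $41,675.
Year 4: $71,460 × 5/36 = $9,925. Book value $31,750.
Year 5: $71,460 × 4/36 = $7,940. Book value $23,810.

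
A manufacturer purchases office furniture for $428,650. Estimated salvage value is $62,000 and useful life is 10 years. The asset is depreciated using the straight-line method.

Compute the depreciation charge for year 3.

Depreciable base = $428,650 − $62,000 = $366,650.
Annual expense = $366,650 / 10 = $36,665.

$36,665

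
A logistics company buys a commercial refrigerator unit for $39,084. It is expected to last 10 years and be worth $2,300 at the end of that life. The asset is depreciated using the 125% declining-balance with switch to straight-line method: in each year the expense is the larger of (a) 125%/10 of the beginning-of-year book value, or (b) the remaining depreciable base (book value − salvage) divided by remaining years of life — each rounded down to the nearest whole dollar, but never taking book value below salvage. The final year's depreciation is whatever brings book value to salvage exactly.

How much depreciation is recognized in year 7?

$3,412

Depreciable base = $39,084 − $2,300 = $36,784.
Year 1: DB = ⌊$39,084 × 125%/10⌋ = $4,885; SL = ⌊$36,784/10⌋ = $3,678 → take DB $4,885. Book value $34,199.
Year 2: DB = ⌊$34,199 × 125%/10⌋ = $4,274; SL = ⌊$31,899/9⌋ = $3,544 → take DB $4,274. Book value $29,925.
Year 3: DB = ⌊$29,925 × 125%/10⌋ = $3,740; SL = ⌊$27,625/8⌋ = $3,453 → take DB $3,740. Book value $26,185.
Year 4: DB = ⌊$26,185 × 125%/10⌋ = $3,273; SL = ⌊$23,885/7⌋ = $3,412 → take SL $3,412. Book value $22,773.
Year 5: DB = ⌊$22,773 × 125%/10⌋ = $2,846; SL = ⌊$20,473/6⌋ = $3,412 → take SL $3,412. Book value $19,361.
Year 6: DB = ⌊$19,361 × 125%/10⌋ = $2,420; SL = ⌊$17,061/5⌋ = $3,412 → take SL $3,412. Book value $15,949.
Year 7: DB = ⌊$15,949 × 125%/10⌋ = $1,993; SL = ⌊$13,649/4⌋ = $3,412 → take SL $3,412. Book value $12,537.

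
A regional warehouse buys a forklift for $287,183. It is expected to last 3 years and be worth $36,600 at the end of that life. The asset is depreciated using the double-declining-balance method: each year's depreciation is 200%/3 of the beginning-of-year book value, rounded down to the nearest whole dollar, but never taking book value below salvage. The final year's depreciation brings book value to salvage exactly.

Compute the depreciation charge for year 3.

$0

Depreciable base = $287,183 − $36,600 = $250,583.
Year 1: ⌊$287,183 × 200%/3⌋ = $191,455. Book value $95,728.
Year 2: ⌊$95,728 × 200%/3⌋ = $63,818, capped at $59,128. Book value $36,600.
Year 3 (final): $36,600 − $36,600 = $0. Book value $36,600.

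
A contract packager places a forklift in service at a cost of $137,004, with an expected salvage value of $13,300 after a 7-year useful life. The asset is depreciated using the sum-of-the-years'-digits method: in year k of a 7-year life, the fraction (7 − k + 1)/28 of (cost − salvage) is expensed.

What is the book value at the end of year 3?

Depreciable base = $137,004 − $13,300 = $123,704.
Sum of the years' digits = 7+6+5+4+3+2+1 = 28.
Year 1: $123,704 × 7/28 = $30,926. Book value $106,078.
Year 2: $123,704 × 6/28 = $26,508. Book value $79,570.
Year 3: $123,704 × 5/28 = $22,090. Book value $57,480.

$57,480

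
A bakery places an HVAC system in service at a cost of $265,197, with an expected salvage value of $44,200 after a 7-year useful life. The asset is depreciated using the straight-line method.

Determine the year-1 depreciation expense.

$31,571

Depreciable base = $265,197 − $44,200 = $220,997.
Annual expense = $220,997 / 7 = $31,571.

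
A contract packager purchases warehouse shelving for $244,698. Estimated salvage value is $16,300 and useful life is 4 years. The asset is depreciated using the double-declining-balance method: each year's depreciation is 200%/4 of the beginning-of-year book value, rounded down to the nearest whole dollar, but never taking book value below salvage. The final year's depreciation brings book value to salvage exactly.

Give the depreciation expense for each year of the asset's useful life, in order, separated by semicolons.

$122,349; $61,174; $30,587; $14,288

Depreciable base = $244,698 − $16,300 = $228,398.
Year 1: ⌊$244,698 × 200%/4⌋ = $122,349. Book value $122,349.
Year 2: ⌊$122,349 × 200%/4⌋ = $61,174. Book value $61,175.
Year 3: ⌊$61,175 × 200%/4⌋ = $30,587. Book value $30,588.
Year 4 (final): $30,588 − $16,300 = $14,288. Book value $16,300.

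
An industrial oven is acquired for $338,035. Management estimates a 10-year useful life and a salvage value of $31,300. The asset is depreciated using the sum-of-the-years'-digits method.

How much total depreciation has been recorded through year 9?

$301,158

Depreciable base = $338,035 − $31,300 = $306,735.
Sum of the years' digits = 10+9+8+7+6+5+4+3+2+1 = 55.
Year 1: $306,735 × 10/55 = $55,770. Book value $282,265.
Year 2: $306,735 × 9/55 = $50,193. Book value $232,072.
Year 3: $306,735 × 8/55 = $44,616. Book value $187,456.
Year 4: $306,735 × 7/55 = $39,039. Book value $148,417.
Year 5: $306,735 × 6/55 = $33,462. Book value $114,955.
Year 6: $306,735 × 5/55 = $27,885. Book value $87,070.
Year 7: $306,735 × 4/55 = $22,308. Book value $64,762.
Year 8: $306,735 × 3/55 = $16,731. Book value $48,031.
Year 9: $306,735 × 2/55 = $11,154. Book value $36,877.
Accumulated through year 9 = $338,035 − $36,877 = $301,158.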